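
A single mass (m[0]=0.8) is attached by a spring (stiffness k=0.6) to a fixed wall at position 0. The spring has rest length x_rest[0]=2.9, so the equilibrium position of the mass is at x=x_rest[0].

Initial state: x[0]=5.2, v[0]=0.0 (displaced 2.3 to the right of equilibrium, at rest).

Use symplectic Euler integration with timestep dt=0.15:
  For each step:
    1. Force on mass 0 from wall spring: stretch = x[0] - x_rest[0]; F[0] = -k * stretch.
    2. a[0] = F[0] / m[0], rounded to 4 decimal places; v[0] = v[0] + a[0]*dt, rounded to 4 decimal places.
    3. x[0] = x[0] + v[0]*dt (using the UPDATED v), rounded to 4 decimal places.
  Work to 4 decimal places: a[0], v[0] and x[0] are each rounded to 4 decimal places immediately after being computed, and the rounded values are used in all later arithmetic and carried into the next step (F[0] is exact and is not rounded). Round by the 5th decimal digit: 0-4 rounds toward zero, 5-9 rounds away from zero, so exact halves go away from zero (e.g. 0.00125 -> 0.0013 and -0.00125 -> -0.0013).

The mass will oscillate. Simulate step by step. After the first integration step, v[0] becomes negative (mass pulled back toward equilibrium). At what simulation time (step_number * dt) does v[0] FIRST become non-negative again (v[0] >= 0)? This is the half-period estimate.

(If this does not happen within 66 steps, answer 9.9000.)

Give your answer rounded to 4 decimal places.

Step 0: x=[5.2000] v=[0.0000]
Step 1: x=[5.1612] v=[-0.2588]
Step 2: x=[5.0842] v=[-0.5132]
Step 3: x=[4.9704] v=[-0.7589]
Step 4: x=[4.8216] v=[-0.9918]
Step 5: x=[4.6404] v=[-1.2080]
Step 6: x=[4.4298] v=[-1.4038]
Step 7: x=[4.1934] v=[-1.5759]
Step 8: x=[3.9352] v=[-1.7214]
Step 9: x=[3.6595] v=[-1.8379]
Step 10: x=[3.3710] v=[-1.9233]
Step 11: x=[3.0746] v=[-1.9763]
Step 12: x=[2.7752] v=[-1.9960]
Step 13: x=[2.4779] v=[-1.9820]
Step 14: x=[2.1877] v=[-1.9345]
Step 15: x=[1.9095] v=[-1.8544]
Step 16: x=[1.6481] v=[-1.7430]
Step 17: x=[1.4078] v=[-1.6022]
Step 18: x=[1.1927] v=[-1.4343]
Step 19: x=[1.0064] v=[-1.2422]
Step 20: x=[0.8520] v=[-1.0292]
Step 21: x=[0.7322] v=[-0.7988]
Step 22: x=[0.6490] v=[-0.5549]
Step 23: x=[0.6037] v=[-0.3017]
Step 24: x=[0.5972] v=[-0.0434]
Step 25: x=[0.6296] v=[0.2157]
First v>=0 after going negative at step 25, time=3.7500

Answer: 3.7500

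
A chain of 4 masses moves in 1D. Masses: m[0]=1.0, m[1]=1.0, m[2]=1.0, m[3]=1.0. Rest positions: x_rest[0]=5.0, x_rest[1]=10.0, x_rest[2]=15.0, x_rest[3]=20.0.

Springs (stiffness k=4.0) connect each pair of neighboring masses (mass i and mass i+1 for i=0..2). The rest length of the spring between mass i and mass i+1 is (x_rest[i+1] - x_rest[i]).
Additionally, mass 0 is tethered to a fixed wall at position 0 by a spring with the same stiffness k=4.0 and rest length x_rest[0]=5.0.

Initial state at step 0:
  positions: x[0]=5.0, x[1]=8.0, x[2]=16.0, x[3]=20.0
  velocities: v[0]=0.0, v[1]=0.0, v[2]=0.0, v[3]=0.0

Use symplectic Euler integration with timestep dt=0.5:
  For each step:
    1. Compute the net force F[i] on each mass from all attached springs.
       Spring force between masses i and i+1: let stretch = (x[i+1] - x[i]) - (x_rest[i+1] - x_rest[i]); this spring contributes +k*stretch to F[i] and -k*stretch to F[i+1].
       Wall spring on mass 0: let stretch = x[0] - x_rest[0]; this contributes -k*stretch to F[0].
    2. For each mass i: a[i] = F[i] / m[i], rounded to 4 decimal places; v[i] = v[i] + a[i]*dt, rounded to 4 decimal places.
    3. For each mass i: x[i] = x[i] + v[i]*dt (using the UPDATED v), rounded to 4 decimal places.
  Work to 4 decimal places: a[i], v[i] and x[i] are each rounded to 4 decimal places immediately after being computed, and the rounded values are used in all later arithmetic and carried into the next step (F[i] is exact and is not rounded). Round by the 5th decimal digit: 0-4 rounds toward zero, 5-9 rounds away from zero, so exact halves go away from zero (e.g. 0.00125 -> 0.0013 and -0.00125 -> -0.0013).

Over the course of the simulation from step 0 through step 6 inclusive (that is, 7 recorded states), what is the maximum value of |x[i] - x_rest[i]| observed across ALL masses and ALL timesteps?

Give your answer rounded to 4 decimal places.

Answer: 3.0000

Derivation:
Step 0: x=[5.0000 8.0000 16.0000 20.0000] v=[0.0000 0.0000 0.0000 0.0000]
Step 1: x=[3.0000 13.0000 12.0000 21.0000] v=[-4.0000 10.0000 -8.0000 2.0000]
Step 2: x=[8.0000 7.0000 18.0000 18.0000] v=[10.0000 -12.0000 12.0000 -6.0000]
Step 3: x=[4.0000 13.0000 13.0000 20.0000] v=[-8.0000 12.0000 -10.0000 4.0000]
Step 4: x=[5.0000 10.0000 15.0000 20.0000] v=[2.0000 -6.0000 4.0000 0.0000]
Step 5: x=[6.0000 7.0000 17.0000 20.0000] v=[2.0000 -6.0000 4.0000 0.0000]
Step 6: x=[2.0000 13.0000 12.0000 22.0000] v=[-8.0000 12.0000 -10.0000 4.0000]
Max displacement = 3.0000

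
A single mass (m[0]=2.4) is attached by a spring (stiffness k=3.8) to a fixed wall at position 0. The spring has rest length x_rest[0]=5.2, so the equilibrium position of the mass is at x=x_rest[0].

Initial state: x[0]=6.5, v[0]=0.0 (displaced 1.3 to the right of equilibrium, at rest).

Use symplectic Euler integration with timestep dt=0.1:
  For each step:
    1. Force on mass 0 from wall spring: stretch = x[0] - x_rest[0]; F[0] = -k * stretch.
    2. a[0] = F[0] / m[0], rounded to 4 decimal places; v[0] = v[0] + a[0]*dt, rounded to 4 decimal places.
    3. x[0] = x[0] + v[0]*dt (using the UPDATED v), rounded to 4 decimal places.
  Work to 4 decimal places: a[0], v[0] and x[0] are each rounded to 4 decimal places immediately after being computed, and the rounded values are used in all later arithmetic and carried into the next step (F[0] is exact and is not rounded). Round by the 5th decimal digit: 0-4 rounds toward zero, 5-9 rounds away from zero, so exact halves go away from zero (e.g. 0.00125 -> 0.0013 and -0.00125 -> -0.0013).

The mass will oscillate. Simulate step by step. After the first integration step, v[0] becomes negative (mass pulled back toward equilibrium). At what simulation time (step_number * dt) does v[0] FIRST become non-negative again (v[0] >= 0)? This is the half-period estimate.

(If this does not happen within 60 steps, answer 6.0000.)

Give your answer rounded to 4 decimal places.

Answer: 2.5000

Derivation:
Step 0: x=[6.5000] v=[0.0000]
Step 1: x=[6.4794] v=[-0.2058]
Step 2: x=[6.4386] v=[-0.4084]
Step 3: x=[6.3782] v=[-0.6045]
Step 4: x=[6.2991] v=[-0.7911]
Step 5: x=[6.2026] v=[-0.9651]
Step 6: x=[6.0902] v=[-1.1239]
Step 7: x=[5.9637] v=[-1.2649]
Step 8: x=[5.8251] v=[-1.3858]
Step 9: x=[5.6766] v=[-1.4848]
Step 10: x=[5.5206] v=[-1.5603]
Step 11: x=[5.3595] v=[-1.6111]
Step 12: x=[5.1959] v=[-1.6364]
Step 13: x=[5.0323] v=[-1.6358]
Step 14: x=[4.8714] v=[-1.6093]
Step 15: x=[4.7157] v=[-1.5573]
Step 16: x=[4.5676] v=[-1.4806]
Step 17: x=[4.4296] v=[-1.3805]
Step 18: x=[4.3038] v=[-1.2585]
Step 19: x=[4.1921] v=[-1.1166]
Step 20: x=[4.0964] v=[-0.9570]
Step 21: x=[4.0182] v=[-0.7823]
Step 22: x=[3.9587] v=[-0.5952]
Step 23: x=[3.9188] v=[-0.3987]
Step 24: x=[3.8992] v=[-0.1958]
Step 25: x=[3.9002] v=[0.0102]
First v>=0 after going negative at step 25, time=2.5000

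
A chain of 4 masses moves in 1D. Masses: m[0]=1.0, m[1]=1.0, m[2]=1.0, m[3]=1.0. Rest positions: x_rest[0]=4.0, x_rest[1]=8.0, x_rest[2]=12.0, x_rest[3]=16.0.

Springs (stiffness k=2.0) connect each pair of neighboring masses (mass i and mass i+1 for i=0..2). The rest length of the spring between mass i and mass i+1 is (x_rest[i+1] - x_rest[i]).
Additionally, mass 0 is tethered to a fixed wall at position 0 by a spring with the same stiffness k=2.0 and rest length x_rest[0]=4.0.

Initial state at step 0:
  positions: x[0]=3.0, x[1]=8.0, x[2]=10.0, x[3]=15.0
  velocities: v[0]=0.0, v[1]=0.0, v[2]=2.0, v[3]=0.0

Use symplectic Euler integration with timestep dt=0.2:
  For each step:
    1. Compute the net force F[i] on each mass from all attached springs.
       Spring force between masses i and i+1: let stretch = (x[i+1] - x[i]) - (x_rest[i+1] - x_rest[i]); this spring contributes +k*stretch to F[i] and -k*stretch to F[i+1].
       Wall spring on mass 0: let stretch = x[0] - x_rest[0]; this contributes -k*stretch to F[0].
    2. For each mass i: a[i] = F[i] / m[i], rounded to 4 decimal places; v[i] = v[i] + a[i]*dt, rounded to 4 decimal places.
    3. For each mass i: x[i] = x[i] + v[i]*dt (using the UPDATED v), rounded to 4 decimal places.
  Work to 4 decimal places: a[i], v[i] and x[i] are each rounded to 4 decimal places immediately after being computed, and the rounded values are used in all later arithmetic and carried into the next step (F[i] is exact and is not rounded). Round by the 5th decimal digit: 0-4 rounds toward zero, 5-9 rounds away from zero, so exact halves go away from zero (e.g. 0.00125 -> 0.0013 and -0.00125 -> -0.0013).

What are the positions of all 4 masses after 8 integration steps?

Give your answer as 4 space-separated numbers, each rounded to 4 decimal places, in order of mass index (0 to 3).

Answer: 4.0581 8.2411 11.9702 16.2992

Derivation:
Step 0: x=[3.0000 8.0000 10.0000 15.0000] v=[0.0000 0.0000 2.0000 0.0000]
Step 1: x=[3.1600 7.7600 10.6400 14.9200] v=[0.8000 -1.2000 3.2000 -0.4000]
Step 2: x=[3.4352 7.3824 11.3920 14.8176] v=[1.3760 -1.8880 3.7600 -0.5120]
Step 3: x=[3.7514 7.0098 12.0973 14.7612] v=[1.5808 -1.8630 3.5264 -0.2822]
Step 4: x=[4.0281 6.7835 12.6087 14.8116] v=[1.3836 -1.1314 2.5570 0.2522]
Step 5: x=[4.2030 6.8028 12.8303 15.0058] v=[0.8745 0.0965 1.1081 0.9710]
Step 6: x=[4.2496 7.0963 12.7438 15.3460] v=[0.2332 1.4676 -0.4327 1.7008]
Step 7: x=[4.1840 7.6139 12.4136 15.7980] v=[-0.3280 2.5879 -1.6508 2.2599]
Step 8: x=[4.0581 8.2411 11.9702 16.2992] v=[-0.6296 3.1358 -2.2169 2.5061]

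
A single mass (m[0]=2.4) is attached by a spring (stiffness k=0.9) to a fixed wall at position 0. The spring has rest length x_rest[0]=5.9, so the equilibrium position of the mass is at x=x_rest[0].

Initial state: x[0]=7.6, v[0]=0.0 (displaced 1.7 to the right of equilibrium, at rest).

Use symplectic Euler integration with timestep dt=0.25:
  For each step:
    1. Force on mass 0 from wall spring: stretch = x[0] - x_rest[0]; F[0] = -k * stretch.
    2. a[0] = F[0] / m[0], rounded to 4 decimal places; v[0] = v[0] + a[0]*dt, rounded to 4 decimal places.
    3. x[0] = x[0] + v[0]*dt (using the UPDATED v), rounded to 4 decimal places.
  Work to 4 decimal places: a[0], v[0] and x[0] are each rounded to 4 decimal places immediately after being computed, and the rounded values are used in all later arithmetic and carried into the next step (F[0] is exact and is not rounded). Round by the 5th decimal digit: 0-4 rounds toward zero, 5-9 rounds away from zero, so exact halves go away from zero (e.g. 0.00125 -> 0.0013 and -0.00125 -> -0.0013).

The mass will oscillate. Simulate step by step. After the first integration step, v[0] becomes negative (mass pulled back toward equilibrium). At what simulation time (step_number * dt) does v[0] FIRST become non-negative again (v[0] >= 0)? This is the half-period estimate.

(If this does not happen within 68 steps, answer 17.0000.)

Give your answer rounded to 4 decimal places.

Answer: 5.2500

Derivation:
Step 0: x=[7.6000] v=[0.0000]
Step 1: x=[7.5602] v=[-0.1594]
Step 2: x=[7.4814] v=[-0.3151]
Step 3: x=[7.3656] v=[-0.4634]
Step 4: x=[7.2154] v=[-0.6008]
Step 5: x=[7.0344] v=[-0.7241]
Step 6: x=[6.8268] v=[-0.8305]
Step 7: x=[6.5975] v=[-0.9174]
Step 8: x=[6.3518] v=[-0.9828]
Step 9: x=[6.0955] v=[-1.0252]
Step 10: x=[5.8346] v=[-1.0435]
Step 11: x=[5.5753] v=[-1.0374]
Step 12: x=[5.3236] v=[-1.0070]
Step 13: x=[5.0854] v=[-0.9530]
Step 14: x=[4.8663] v=[-0.8766]
Step 15: x=[4.6714] v=[-0.7797]
Step 16: x=[4.5053] v=[-0.6645]
Step 17: x=[4.3719] v=[-0.5338]
Step 18: x=[4.2743] v=[-0.3906]
Step 19: x=[4.2148] v=[-0.2382]
Step 20: x=[4.1948] v=[-0.0802]
Step 21: x=[4.2147] v=[0.0797]
First v>=0 after going negative at step 21, time=5.2500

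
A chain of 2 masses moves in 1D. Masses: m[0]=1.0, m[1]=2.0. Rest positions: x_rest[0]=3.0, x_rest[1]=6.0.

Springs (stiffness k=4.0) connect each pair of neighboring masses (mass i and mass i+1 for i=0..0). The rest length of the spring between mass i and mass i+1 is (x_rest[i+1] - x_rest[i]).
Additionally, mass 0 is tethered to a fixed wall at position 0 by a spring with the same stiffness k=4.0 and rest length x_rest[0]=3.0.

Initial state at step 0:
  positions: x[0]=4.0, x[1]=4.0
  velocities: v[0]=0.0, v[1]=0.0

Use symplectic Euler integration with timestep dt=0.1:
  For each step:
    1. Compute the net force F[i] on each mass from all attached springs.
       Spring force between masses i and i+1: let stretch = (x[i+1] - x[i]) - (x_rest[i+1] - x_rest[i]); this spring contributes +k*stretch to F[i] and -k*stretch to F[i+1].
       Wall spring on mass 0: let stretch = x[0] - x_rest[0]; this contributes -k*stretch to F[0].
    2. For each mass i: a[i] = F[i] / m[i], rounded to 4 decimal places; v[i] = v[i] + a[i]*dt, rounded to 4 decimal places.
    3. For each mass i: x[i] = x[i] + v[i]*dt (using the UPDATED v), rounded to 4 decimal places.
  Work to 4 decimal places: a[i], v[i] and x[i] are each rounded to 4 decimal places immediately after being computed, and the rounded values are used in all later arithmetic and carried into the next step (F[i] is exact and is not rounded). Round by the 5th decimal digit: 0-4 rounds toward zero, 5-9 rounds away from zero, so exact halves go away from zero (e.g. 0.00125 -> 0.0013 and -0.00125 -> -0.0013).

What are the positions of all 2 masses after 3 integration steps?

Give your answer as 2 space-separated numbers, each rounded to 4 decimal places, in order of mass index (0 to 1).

Answer: 3.1146 4.3384

Derivation:
Step 0: x=[4.0000 4.0000] v=[0.0000 0.0000]
Step 1: x=[3.8400 4.0600] v=[-1.6000 0.6000]
Step 2: x=[3.5352 4.1756] v=[-3.0480 1.1560]
Step 3: x=[3.1146 4.3384] v=[-4.2059 1.6279]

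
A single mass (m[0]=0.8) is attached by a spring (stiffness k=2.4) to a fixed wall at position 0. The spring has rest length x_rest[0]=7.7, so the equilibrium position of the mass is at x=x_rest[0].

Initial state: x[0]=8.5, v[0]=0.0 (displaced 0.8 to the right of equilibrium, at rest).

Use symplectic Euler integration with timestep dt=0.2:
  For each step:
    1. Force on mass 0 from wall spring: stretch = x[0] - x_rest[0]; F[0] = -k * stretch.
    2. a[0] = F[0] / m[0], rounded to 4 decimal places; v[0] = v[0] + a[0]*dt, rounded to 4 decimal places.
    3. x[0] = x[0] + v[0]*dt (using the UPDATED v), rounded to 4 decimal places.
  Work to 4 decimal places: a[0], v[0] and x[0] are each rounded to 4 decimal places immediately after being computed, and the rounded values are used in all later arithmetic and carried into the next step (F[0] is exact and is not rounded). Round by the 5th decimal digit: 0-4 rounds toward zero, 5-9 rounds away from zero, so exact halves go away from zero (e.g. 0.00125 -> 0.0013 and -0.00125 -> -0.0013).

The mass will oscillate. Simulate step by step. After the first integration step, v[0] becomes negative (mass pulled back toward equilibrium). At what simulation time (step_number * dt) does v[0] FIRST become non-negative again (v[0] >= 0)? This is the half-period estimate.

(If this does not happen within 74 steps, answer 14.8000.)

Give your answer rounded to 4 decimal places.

Answer: 2.0000

Derivation:
Step 0: x=[8.5000] v=[0.0000]
Step 1: x=[8.4040] v=[-0.4800]
Step 2: x=[8.2235] v=[-0.9024]
Step 3: x=[7.9802] v=[-1.2165]
Step 4: x=[7.7033] v=[-1.3846]
Step 5: x=[7.4260] v=[-1.3866]
Step 6: x=[7.1816] v=[-1.2222]
Step 7: x=[6.9994] v=[-0.9112]
Step 8: x=[6.9012] v=[-0.4908]
Step 9: x=[6.8989] v=[-0.0115]
Step 10: x=[6.9927] v=[0.4692]
First v>=0 after going negative at step 10, time=2.0000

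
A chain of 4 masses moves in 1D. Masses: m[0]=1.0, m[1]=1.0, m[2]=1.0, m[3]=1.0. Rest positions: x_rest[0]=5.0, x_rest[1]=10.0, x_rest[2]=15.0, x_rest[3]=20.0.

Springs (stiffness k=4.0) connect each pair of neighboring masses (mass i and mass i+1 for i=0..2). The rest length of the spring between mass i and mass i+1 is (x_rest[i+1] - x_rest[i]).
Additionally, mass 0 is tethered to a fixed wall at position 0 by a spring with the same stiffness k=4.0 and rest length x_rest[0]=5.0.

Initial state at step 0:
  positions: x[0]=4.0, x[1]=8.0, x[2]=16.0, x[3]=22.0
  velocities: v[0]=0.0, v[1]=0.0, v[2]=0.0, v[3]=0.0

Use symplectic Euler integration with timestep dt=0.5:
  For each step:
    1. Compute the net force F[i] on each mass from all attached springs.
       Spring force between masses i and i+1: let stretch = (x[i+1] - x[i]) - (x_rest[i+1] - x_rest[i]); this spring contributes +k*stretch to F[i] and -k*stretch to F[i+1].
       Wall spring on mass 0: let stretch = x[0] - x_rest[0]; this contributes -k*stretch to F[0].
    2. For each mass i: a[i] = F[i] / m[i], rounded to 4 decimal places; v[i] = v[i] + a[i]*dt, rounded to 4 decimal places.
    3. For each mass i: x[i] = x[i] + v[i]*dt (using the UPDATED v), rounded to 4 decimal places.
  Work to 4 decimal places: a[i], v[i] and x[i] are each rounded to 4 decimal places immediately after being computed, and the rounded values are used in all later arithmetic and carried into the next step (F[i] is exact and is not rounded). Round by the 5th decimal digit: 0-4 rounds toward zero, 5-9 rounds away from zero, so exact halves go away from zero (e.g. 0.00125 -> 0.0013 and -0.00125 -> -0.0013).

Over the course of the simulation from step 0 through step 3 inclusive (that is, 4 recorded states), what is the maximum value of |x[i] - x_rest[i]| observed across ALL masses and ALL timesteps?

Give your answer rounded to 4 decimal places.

Answer: 3.0000

Derivation:
Step 0: x=[4.0000 8.0000 16.0000 22.0000] v=[0.0000 0.0000 0.0000 0.0000]
Step 1: x=[4.0000 12.0000 14.0000 21.0000] v=[0.0000 8.0000 -4.0000 -2.0000]
Step 2: x=[8.0000 10.0000 17.0000 18.0000] v=[8.0000 -4.0000 6.0000 -6.0000]
Step 3: x=[6.0000 13.0000 14.0000 19.0000] v=[-4.0000 6.0000 -6.0000 2.0000]
Max displacement = 3.0000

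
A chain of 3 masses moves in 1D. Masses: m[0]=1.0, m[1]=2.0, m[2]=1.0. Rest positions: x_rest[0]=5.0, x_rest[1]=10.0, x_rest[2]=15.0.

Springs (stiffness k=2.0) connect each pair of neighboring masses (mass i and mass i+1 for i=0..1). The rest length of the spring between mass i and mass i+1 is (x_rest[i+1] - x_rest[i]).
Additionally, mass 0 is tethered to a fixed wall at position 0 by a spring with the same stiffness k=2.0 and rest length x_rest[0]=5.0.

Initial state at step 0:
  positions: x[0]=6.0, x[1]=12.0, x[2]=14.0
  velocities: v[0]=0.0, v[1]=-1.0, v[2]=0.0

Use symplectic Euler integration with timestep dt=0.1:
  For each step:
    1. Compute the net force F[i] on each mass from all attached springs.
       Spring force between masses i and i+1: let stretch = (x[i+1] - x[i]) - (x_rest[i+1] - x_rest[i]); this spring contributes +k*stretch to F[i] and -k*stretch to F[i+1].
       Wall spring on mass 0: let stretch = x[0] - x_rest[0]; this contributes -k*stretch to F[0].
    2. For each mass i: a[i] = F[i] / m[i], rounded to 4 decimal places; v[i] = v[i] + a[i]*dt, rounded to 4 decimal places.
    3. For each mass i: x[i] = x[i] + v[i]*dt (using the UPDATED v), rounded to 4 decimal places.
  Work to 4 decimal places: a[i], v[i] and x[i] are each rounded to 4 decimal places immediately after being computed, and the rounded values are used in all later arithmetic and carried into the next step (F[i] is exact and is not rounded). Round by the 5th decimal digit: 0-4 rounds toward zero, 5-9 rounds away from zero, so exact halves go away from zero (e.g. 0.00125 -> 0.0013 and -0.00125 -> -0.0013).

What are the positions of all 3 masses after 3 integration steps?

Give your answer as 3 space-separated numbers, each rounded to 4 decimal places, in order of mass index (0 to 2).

Step 0: x=[6.0000 12.0000 14.0000] v=[0.0000 -1.0000 0.0000]
Step 1: x=[6.0000 11.8600 14.0600] v=[0.0000 -1.4000 0.6000]
Step 2: x=[5.9972 11.6834 14.1760] v=[-0.0280 -1.7660 1.1600]
Step 3: x=[5.9882 11.4749 14.3422] v=[-0.0902 -2.0854 1.6615]

Answer: 5.9882 11.4749 14.3422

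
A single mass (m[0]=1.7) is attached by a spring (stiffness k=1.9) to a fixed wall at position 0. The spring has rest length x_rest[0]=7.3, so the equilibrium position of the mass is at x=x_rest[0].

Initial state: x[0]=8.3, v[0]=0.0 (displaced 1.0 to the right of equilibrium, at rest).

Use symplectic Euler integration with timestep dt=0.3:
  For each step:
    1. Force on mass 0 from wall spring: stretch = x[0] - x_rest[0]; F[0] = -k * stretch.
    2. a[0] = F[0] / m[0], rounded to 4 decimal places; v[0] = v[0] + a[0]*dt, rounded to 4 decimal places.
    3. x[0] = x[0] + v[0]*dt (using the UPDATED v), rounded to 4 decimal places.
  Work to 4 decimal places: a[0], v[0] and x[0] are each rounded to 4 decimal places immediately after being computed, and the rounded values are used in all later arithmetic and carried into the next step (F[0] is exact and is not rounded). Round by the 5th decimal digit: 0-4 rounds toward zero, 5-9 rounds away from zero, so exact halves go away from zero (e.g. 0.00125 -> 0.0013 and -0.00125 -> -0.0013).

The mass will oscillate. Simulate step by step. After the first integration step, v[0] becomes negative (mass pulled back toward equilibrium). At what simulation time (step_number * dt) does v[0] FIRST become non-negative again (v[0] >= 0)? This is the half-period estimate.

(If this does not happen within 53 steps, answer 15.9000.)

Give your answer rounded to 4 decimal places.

Answer: 3.0000

Derivation:
Step 0: x=[8.3000] v=[0.0000]
Step 1: x=[8.1994] v=[-0.3353]
Step 2: x=[8.0083] v=[-0.6369]
Step 3: x=[7.7460] v=[-0.8744]
Step 4: x=[7.4388] v=[-1.0240]
Step 5: x=[7.1177] v=[-1.0705]
Step 6: x=[6.8149] v=[-1.0094]
Step 7: x=[6.5609] v=[-0.8467]
Step 8: x=[6.3812] v=[-0.5989]
Step 9: x=[6.2940] v=[-0.2908]
Step 10: x=[6.3080] v=[0.0465]
First v>=0 after going negative at step 10, time=3.0000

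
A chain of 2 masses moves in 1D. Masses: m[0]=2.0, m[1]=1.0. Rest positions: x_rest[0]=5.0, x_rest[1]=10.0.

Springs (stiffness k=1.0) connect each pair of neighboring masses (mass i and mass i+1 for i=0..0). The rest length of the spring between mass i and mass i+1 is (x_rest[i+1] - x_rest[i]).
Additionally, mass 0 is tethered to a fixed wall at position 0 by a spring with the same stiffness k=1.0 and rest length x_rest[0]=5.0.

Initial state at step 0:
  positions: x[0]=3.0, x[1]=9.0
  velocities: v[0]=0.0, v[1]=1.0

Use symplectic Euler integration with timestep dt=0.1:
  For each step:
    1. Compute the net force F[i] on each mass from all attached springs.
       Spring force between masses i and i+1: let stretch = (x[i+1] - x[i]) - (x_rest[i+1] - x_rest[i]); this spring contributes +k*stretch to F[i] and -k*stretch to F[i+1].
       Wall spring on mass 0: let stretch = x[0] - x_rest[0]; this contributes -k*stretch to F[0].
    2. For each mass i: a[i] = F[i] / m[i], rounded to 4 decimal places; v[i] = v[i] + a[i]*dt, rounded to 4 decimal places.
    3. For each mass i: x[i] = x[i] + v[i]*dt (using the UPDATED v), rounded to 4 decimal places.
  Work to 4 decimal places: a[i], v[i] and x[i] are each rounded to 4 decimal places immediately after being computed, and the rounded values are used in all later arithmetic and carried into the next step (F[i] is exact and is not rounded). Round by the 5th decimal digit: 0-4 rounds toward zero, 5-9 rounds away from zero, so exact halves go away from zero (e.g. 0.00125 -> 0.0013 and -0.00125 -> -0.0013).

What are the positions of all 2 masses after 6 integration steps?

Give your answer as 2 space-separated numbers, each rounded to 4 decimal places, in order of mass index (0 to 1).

Step 0: x=[3.0000 9.0000] v=[0.0000 1.0000]
Step 1: x=[3.0150 9.0900] v=[0.1500 0.9000]
Step 2: x=[3.0453 9.1693] v=[0.3030 0.7925]
Step 3: x=[3.0910 9.2373] v=[0.4569 0.6801]
Step 4: x=[3.1520 9.2939] v=[0.6097 0.5655]
Step 5: x=[3.2279 9.3390] v=[0.7592 0.4513]
Step 6: x=[3.3182 9.3730] v=[0.9034 0.3402]

Answer: 3.3182 9.3730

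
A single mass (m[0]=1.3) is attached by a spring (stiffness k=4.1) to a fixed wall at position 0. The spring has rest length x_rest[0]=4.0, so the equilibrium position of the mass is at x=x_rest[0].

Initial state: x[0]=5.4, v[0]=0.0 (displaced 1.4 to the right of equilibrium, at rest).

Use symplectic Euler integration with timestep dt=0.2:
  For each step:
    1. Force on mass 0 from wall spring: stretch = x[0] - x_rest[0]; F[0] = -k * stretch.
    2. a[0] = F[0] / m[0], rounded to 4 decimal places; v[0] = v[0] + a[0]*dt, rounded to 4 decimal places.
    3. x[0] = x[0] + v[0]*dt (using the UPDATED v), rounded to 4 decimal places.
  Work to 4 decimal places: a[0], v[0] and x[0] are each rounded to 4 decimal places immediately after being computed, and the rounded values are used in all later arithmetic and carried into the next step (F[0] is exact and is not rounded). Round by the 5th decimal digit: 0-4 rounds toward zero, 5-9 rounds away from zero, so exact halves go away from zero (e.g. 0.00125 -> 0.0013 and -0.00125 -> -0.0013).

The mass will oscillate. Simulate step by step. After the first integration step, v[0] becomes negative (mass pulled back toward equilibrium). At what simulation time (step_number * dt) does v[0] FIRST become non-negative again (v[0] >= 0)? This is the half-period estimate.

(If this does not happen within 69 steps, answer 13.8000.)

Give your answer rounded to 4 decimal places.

Answer: 1.8000

Derivation:
Step 0: x=[5.4000] v=[0.0000]
Step 1: x=[5.2234] v=[-0.8831]
Step 2: x=[4.8924] v=[-1.6548]
Step 3: x=[4.4489] v=[-2.2177]
Step 4: x=[3.9487] v=[-2.5009]
Step 5: x=[3.4550] v=[-2.4685]
Step 6: x=[3.0301] v=[-2.1247]
Step 7: x=[2.7275] v=[-1.5129]
Step 8: x=[2.5855] v=[-0.7102]
Step 9: x=[2.6219] v=[0.1820]
First v>=0 after going negative at step 9, time=1.8000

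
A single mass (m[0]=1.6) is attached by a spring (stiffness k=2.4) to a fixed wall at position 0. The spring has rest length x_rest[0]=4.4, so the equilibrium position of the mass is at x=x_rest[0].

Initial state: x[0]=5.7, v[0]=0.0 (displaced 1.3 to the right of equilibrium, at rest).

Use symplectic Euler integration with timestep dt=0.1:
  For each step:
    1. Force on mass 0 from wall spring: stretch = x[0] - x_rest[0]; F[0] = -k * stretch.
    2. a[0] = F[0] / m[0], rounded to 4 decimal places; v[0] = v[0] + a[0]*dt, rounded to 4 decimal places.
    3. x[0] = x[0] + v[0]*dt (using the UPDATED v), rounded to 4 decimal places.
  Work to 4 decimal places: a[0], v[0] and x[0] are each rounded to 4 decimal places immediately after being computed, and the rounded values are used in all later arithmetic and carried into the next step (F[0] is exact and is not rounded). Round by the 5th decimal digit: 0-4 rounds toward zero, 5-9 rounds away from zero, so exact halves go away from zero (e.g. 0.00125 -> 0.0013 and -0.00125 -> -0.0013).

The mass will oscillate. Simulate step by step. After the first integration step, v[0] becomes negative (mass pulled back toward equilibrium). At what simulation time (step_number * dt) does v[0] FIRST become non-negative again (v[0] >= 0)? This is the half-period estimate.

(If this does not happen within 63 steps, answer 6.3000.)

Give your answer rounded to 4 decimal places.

Step 0: x=[5.7000] v=[0.0000]
Step 1: x=[5.6805] v=[-0.1950]
Step 2: x=[5.6418] v=[-0.3871]
Step 3: x=[5.5845] v=[-0.5734]
Step 4: x=[5.5094] v=[-0.7511]
Step 5: x=[5.4177] v=[-0.9175]
Step 6: x=[5.3107] v=[-1.0702]
Step 7: x=[5.1900] v=[-1.2068]
Step 8: x=[5.0575] v=[-1.3253]
Step 9: x=[4.9151] v=[-1.4239]
Step 10: x=[4.7650] v=[-1.5012]
Step 11: x=[4.6094] v=[-1.5560]
Step 12: x=[4.4507] v=[-1.5874]
Step 13: x=[4.2912] v=[-1.5950]
Step 14: x=[4.1333] v=[-1.5787]
Step 15: x=[3.9794] v=[-1.5387]
Step 16: x=[3.8318] v=[-1.4756]
Step 17: x=[3.6928] v=[-1.3904]
Step 18: x=[3.5644] v=[-1.2843]
Step 19: x=[3.4485] v=[-1.1590]
Step 20: x=[3.3469] v=[-1.0163]
Step 21: x=[3.2611] v=[-0.8583]
Step 22: x=[3.1924] v=[-0.6875]
Step 23: x=[3.1418] v=[-0.5064]
Step 24: x=[3.1100] v=[-0.3177]
Step 25: x=[3.0976] v=[-0.1242]
Step 26: x=[3.1047] v=[0.0712]
First v>=0 after going negative at step 26, time=2.6000

Answer: 2.6000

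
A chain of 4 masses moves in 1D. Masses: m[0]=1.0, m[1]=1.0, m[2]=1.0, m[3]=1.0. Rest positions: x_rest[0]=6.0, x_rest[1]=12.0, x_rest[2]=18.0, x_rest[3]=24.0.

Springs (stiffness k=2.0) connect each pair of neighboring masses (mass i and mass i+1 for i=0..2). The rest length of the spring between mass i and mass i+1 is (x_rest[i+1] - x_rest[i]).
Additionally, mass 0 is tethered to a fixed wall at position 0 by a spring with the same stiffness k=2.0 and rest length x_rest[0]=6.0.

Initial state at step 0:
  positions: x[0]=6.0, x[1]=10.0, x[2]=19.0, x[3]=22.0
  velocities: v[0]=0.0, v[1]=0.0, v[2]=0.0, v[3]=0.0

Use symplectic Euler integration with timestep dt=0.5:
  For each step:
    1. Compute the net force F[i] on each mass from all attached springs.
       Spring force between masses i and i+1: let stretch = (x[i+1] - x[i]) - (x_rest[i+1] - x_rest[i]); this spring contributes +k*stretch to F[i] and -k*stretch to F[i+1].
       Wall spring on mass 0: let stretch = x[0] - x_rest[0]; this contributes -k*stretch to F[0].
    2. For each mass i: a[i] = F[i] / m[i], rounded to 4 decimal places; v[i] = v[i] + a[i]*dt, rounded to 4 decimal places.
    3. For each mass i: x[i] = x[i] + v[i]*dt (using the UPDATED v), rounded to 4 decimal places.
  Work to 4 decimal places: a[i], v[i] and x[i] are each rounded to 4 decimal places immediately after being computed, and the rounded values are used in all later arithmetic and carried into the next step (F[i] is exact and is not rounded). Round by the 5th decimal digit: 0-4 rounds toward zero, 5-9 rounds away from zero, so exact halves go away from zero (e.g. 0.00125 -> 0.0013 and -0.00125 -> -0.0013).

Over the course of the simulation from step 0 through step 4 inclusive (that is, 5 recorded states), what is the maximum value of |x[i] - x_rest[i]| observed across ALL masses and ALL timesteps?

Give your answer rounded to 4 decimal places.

Step 0: x=[6.0000 10.0000 19.0000 22.0000] v=[0.0000 0.0000 0.0000 0.0000]
Step 1: x=[5.0000 12.5000 16.0000 23.5000] v=[-2.0000 5.0000 -6.0000 3.0000]
Step 2: x=[5.2500 13.0000 15.0000 24.2500] v=[0.5000 1.0000 -2.0000 1.5000]
Step 3: x=[6.7500 10.6250 17.6250 23.3750] v=[3.0000 -4.7500 5.2500 -1.7500]
Step 4: x=[6.8125 9.8125 19.6250 22.6250] v=[0.1250 -1.6250 4.0000 -1.5000]
Max displacement = 3.0000

Answer: 3.0000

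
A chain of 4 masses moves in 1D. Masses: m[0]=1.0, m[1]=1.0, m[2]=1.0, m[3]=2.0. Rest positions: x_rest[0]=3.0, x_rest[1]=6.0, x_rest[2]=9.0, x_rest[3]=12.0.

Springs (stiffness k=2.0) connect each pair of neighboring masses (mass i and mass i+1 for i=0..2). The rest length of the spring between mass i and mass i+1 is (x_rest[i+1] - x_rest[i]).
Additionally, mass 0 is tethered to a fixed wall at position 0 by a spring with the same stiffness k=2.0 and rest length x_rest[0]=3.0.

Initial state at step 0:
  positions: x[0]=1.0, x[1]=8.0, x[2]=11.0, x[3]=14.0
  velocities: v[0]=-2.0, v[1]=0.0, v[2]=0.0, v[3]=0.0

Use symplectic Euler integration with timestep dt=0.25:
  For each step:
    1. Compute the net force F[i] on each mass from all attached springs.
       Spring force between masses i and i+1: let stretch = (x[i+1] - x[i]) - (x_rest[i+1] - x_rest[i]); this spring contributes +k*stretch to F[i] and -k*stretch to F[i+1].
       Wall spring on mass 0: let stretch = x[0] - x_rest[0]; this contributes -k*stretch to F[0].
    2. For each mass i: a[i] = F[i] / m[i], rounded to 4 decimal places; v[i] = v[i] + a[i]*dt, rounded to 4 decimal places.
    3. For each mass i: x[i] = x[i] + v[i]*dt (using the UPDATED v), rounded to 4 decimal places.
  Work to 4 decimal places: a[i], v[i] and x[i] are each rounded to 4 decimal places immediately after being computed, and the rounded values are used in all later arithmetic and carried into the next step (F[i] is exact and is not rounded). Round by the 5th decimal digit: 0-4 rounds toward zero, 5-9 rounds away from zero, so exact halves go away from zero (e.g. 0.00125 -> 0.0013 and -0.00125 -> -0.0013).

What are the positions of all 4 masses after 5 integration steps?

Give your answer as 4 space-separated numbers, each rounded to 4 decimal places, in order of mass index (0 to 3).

Step 0: x=[1.0000 8.0000 11.0000 14.0000] v=[-2.0000 0.0000 0.0000 0.0000]
Step 1: x=[1.2500 7.5000 11.0000 14.0000] v=[1.0000 -2.0000 0.0000 0.0000]
Step 2: x=[2.1250 6.6563 10.9375 14.0000] v=[3.5000 -3.3750 -0.2500 0.0000]
Step 3: x=[3.3008 5.7813 10.7227 13.9961] v=[4.7032 -3.5001 -0.8594 -0.0156]
Step 4: x=[4.3741 5.2139 10.2994 13.9751] v=[4.2931 -2.2697 -1.6934 -0.0840]
Step 5: x=[5.0056 5.1772 9.6998 13.9119] v=[2.5260 -0.1469 -2.3983 -0.2529]

Answer: 5.0056 5.1772 9.6998 13.9119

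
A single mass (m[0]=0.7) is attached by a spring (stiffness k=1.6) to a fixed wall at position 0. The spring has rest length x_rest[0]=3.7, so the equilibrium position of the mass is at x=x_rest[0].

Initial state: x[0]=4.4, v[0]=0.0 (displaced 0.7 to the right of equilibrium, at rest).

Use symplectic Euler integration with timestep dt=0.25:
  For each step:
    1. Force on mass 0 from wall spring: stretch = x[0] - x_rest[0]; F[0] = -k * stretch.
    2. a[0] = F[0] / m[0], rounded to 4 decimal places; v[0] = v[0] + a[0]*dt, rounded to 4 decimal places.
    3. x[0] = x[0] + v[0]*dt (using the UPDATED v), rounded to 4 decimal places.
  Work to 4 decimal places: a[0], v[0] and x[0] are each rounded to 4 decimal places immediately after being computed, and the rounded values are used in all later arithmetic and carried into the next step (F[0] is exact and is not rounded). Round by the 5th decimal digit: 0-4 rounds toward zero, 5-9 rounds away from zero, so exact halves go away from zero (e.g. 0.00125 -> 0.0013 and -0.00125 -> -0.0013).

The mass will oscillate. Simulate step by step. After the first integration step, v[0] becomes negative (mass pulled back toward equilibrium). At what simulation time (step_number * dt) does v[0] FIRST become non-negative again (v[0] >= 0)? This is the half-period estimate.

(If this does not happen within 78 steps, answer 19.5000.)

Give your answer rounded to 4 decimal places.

Answer: 2.2500

Derivation:
Step 0: x=[4.4000] v=[0.0000]
Step 1: x=[4.3000] v=[-0.4000]
Step 2: x=[4.1143] v=[-0.7429]
Step 3: x=[3.8694] v=[-0.9797]
Step 4: x=[3.6003] v=[-1.0765]
Step 5: x=[3.3454] v=[-1.0195]
Step 6: x=[3.1412] v=[-0.8169]
Step 7: x=[3.0168] v=[-0.4976]
Step 8: x=[2.9900] v=[-0.1072]
Step 9: x=[3.0646] v=[0.2985]
First v>=0 after going negative at step 9, time=2.2500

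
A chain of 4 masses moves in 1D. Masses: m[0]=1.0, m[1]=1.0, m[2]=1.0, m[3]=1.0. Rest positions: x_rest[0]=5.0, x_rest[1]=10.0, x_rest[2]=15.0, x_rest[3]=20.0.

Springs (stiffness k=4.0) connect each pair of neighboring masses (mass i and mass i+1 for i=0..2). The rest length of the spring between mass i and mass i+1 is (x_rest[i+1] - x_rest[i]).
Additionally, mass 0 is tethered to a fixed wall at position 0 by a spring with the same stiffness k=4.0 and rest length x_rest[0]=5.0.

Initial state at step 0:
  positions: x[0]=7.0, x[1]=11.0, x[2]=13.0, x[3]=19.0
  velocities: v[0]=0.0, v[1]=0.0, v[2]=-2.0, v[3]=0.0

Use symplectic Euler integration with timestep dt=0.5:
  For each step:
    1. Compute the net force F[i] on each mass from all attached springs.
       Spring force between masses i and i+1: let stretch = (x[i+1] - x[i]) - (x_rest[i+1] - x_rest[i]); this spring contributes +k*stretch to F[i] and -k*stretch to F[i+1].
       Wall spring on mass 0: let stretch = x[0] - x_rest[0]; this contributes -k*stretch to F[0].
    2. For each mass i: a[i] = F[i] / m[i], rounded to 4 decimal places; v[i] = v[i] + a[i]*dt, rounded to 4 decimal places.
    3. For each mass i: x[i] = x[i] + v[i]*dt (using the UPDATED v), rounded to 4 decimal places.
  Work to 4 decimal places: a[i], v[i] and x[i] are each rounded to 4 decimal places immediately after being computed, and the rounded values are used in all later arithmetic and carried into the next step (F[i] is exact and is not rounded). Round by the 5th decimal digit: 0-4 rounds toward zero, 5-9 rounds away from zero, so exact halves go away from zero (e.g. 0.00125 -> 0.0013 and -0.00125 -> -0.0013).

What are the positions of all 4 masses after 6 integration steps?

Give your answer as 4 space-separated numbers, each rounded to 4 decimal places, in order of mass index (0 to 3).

Answer: 7.0000 10.0000 15.0000 18.0000

Derivation:
Step 0: x=[7.0000 11.0000 13.0000 19.0000] v=[0.0000 0.0000 -2.0000 0.0000]
Step 1: x=[4.0000 9.0000 16.0000 18.0000] v=[-6.0000 -4.0000 6.0000 -2.0000]
Step 2: x=[2.0000 9.0000 14.0000 20.0000] v=[-4.0000 0.0000 -4.0000 4.0000]
Step 3: x=[5.0000 7.0000 13.0000 21.0000] v=[6.0000 -4.0000 -2.0000 2.0000]
Step 4: x=[5.0000 9.0000 14.0000 19.0000] v=[0.0000 4.0000 2.0000 -4.0000]
Step 5: x=[4.0000 12.0000 15.0000 17.0000] v=[-2.0000 6.0000 2.0000 -4.0000]
Step 6: x=[7.0000 10.0000 15.0000 18.0000] v=[6.0000 -4.0000 0.0000 2.0000]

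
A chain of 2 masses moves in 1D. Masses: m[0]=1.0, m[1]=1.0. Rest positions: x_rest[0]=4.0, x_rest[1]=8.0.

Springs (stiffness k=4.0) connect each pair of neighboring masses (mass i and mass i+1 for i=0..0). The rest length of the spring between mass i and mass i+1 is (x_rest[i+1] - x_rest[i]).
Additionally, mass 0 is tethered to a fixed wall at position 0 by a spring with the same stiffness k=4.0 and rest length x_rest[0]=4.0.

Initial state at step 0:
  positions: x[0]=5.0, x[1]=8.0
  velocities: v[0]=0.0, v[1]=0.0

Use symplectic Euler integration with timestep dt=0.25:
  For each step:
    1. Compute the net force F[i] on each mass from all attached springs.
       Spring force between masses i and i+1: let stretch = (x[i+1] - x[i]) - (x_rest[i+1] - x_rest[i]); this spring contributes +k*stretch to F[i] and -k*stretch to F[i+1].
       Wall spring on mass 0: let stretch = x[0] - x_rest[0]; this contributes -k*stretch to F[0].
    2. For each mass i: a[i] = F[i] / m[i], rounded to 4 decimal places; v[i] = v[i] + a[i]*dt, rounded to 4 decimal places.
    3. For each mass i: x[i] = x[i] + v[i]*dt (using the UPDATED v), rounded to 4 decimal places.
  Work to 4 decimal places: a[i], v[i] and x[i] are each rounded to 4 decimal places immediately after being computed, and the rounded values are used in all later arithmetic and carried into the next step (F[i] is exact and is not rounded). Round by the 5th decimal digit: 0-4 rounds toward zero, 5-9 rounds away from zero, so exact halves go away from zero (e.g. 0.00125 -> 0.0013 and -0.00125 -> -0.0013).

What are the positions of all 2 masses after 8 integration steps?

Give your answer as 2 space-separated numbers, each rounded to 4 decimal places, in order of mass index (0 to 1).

Answer: 4.3085 7.2618

Derivation:
Step 0: x=[5.0000 8.0000] v=[0.0000 0.0000]
Step 1: x=[4.5000 8.2500] v=[-2.0000 1.0000]
Step 2: x=[3.8125 8.5625] v=[-2.7500 1.2500]
Step 3: x=[3.3594 8.6875] v=[-1.8125 0.5000]
Step 4: x=[3.3985 8.4805] v=[0.1562 -0.8281]
Step 5: x=[3.8584 8.0030] v=[1.8397 -1.9101]
Step 6: x=[4.3899 7.4893] v=[2.1259 -2.0547]
Step 7: x=[4.5988 7.2008] v=[0.8354 -1.1541]
Step 8: x=[4.3085 7.2618] v=[-1.1614 0.2439]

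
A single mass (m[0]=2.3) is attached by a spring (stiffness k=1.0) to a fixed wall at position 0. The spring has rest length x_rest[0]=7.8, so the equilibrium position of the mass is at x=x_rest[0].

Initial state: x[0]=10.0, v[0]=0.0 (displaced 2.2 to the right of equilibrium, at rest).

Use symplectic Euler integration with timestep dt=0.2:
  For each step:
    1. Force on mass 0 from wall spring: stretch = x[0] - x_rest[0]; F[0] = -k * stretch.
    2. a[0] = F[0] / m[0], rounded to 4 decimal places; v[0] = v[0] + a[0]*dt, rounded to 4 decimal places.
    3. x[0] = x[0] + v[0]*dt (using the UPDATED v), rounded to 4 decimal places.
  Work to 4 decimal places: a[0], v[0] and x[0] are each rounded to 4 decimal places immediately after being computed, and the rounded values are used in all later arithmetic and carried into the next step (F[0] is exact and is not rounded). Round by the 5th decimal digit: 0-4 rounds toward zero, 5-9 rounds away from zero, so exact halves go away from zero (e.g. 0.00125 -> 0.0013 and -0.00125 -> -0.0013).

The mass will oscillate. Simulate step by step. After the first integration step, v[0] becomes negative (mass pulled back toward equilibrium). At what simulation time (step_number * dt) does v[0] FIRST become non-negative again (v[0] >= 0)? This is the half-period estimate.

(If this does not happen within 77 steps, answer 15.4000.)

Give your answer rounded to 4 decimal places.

Step 0: x=[10.0000] v=[0.0000]
Step 1: x=[9.9617] v=[-0.1913]
Step 2: x=[9.8858] v=[-0.3793]
Step 3: x=[9.7737] v=[-0.5607]
Step 4: x=[9.6272] v=[-0.7323]
Step 5: x=[9.4490] v=[-0.8912]
Step 6: x=[9.2421] v=[-1.0346]
Step 7: x=[9.0101] v=[-1.1600]
Step 8: x=[8.7571] v=[-1.2652]
Step 9: x=[8.4874] v=[-1.3484]
Step 10: x=[8.2058] v=[-1.4082]
Step 11: x=[7.9171] v=[-1.4435]
Step 12: x=[7.6264] v=[-1.4537]
Step 13: x=[7.3387] v=[-1.4386]
Step 14: x=[7.0590] v=[-1.3985]
Step 15: x=[6.7922] v=[-1.3341]
Step 16: x=[6.5429] v=[-1.2465]
Step 17: x=[6.3155] v=[-1.1372]
Step 18: x=[6.1139] v=[-1.0081]
Step 19: x=[5.9416] v=[-0.8615]
Step 20: x=[5.8016] v=[-0.6999]
Step 21: x=[5.6964] v=[-0.5261]
Step 22: x=[5.6278] v=[-0.3432]
Step 23: x=[5.5969] v=[-0.1543]
Step 24: x=[5.6044] v=[0.0373]
First v>=0 after going negative at step 24, time=4.8000

Answer: 4.8000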